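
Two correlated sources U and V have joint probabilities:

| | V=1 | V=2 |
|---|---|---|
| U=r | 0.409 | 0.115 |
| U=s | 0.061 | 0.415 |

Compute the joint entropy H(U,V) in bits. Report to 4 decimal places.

H(U,V) = −Σ p(x,y)·log₂ p(x,y) over all 4 cells.
  cell (r,1): −0.409·log₂0.409 = 0.52754
  cell (r,2): −0.115·log₂0.115 = 0.35883
  cell (s,1): −0.061·log₂0.061 = 0.24614
  cell (s,2): −0.415·log₂0.415 = 0.52656
Sum = 1.6591 bits.

1.6591 bits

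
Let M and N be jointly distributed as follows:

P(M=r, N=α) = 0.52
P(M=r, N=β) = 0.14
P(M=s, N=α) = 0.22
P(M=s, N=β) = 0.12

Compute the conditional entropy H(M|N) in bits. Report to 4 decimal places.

0.9086 bits

Marginals: p(M) = (0.6600, 0.3400), p(N) = (0.7400, 0.2600).
H(M|N) = Σ p(N) · H(M|N=·).
  N=α: p=0.7400, H(M|N=α) = 0.8780
  N=β: p=0.2600, H(M|N=β) = 0.9957
Weighted sum = 0.9086 bits.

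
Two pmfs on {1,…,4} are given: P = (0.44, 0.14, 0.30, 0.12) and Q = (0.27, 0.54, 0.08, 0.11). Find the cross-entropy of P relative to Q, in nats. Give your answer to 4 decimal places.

1.6850 nats

H(P,Q) = −Σ p·ln q.
  −0.44·ln(0.27) = 0.57611
  −0.14·ln(0.54) = 0.08627
  −0.30·ln(0.08) = 0.75772
  −0.12·ln(0.11) = 0.26487
H(P,Q) = 1.6850 nats.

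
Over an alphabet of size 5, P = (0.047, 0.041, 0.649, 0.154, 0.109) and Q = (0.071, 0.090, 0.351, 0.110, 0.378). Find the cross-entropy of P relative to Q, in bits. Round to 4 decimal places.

H(P,Q) = −Σ p·log₂ q.
  −0.047·log₂(0.071) = 0.17935
  −0.041·log₂(0.090) = 0.14243
  −0.649·log₂(0.351) = 0.98029
  −0.154·log₂(0.110) = 0.49040
  −0.109·log₂(0.378) = 0.15299
H(P,Q) = 1.9455 bits.

1.9455 bits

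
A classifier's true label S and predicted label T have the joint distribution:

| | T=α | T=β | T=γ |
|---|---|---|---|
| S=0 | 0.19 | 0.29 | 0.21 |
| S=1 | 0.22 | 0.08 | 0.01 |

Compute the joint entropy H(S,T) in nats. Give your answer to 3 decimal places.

H(S,T) = −Σ p(x,y)·ln p(x,y) over all 6 cells.
  cell (0,α): −0.19·ln0.19 = 0.3155
  cell (0,β): −0.29·ln0.29 = 0.3590
  cell (0,γ): −0.21·ln0.21 = 0.3277
  cell (1,α): −0.22·ln0.22 = 0.3331
  cell (1,β): −0.08·ln0.08 = 0.2021
  cell (1,γ): −0.01·ln0.01 = 0.0461
Sum = 1.583 nats.

1.583 nats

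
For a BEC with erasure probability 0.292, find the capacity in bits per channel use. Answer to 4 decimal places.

Binary erasure channel: capacity C = 1 − ε.
C = 1 − 0.292 = 0.7080 bits per channel use.

0.7080 bits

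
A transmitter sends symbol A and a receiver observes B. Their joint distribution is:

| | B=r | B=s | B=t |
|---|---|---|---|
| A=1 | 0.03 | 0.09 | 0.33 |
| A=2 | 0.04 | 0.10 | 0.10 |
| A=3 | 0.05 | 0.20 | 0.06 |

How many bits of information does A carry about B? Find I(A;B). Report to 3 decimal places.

0.171 bits

Marginals: p(A) = (0.4500, 0.2400, 0.3100), p(B) = (0.1200, 0.3900, 0.4900).
I(A;B) = Σ p(x,y)·log₂[p(x,y)/(p(x)p(y))].
  (1,r): 0.03·log₂(0.5556) = -0.0254
  (1,s): 0.09·log₂(0.5128) = -0.0867
  (1,t): 0.33·log₂(1.4966) = 0.1920
  (2,r): 0.04·log₂(1.3889) = 0.0190
  (2,s): 0.10·log₂(1.0684) = 0.0095
  (2,t): 0.10·log₂(0.8503) = -0.0234
  (3,r): 0.05·log₂(1.3441) = 0.0213
  (3,s): 0.20·log₂(1.6543) = 0.1452
  (3,t): 0.06·log₂(0.3950) = -0.0804
Sum = 0.171 bits.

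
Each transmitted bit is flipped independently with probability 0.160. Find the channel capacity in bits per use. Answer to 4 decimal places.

Binary symmetric channel: C = 1 − h₂(ε) where h₂ is the binary entropy function.
h₂(0.160) = −0.160·log₂0.160 − 0.840·log₂0.840 = 0.6343.
C = 1 − 0.6343 = 0.3657 bits per channel use.

0.3657 bits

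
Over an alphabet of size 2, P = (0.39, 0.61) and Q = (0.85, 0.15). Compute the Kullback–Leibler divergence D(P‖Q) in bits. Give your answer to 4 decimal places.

0.7962 bits

D(P‖Q) = Σ p·log₂(p/q).
  0.39·log₂(0.39/0.85) = -0.43836
  0.61·log₂(0.61/0.15) = 1.23455
D(P‖Q) = 0.7962 bits.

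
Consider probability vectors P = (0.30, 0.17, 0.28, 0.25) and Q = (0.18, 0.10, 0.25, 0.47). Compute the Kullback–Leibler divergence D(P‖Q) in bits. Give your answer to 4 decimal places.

0.1693 bits

D(P‖Q) = Σ p·log₂(p/q).
  0.30·log₂(0.30/0.18) = 0.22109
  0.17·log₂(0.17/0.10) = 0.13014
  0.28·log₂(0.28/0.25) = 0.04578
  0.25·log₂(0.25/0.47) = -0.22768
D(P‖Q) = 0.1693 bits.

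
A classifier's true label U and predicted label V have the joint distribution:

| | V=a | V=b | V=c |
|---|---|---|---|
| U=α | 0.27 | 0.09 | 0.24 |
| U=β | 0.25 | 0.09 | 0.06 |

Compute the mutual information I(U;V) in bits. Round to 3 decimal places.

0.055 bits

Marginals: p(U) = (0.6000, 0.4000), p(V) = (0.5200, 0.1800, 0.3000).
I(U;V) = H(U) + H(V) − H(U,V).
H(U) = 0.9710, H(V) = 1.4570, H(U,V) = 2.3730.
I(U;V) = 0.9710 + 1.4570 − 2.3730 = 0.055 bits.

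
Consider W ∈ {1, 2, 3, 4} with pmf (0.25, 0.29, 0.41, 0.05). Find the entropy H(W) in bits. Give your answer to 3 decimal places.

1.761 bits

H(W) = −Σ p·log₂ p.
  −(0.25)·log₂(0.25) = 0.5000
  −(0.29)·log₂(0.29) = 0.5179
  −(0.41)·log₂(0.41) = 0.5274
  −(0.05)·log₂(0.05) = 0.2161
Sum: 0.5000 + 0.5179 + 0.5274 + 0.2161 = 1.761 bits.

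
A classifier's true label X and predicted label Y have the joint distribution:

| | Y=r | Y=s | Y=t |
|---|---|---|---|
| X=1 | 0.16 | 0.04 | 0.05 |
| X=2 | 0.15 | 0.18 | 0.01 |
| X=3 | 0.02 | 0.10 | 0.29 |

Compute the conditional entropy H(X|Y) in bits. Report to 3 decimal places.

1.126 bits

Marginals: p(X) = (0.2500, 0.3400, 0.4100), p(Y) = (0.3300, 0.3200, 0.3500).
H(X|Y) = Σ p(Y) · H(X|Y=·).
  Y=r: p=0.3300, H(X|Y=r) = 1.2685
  Y=s: p=0.3200, H(X|Y=s) = 1.3663
  Y=t: p=0.3500, H(X|Y=t) = 0.7724
Weighted sum = 1.126 bits.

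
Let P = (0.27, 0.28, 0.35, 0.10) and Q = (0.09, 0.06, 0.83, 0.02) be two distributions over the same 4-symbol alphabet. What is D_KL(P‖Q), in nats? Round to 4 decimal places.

0.5867 nats

D(P‖Q) = Σ p·ln(p/q).
  0.27·ln(0.27/0.09) = 0.29663
  0.28·ln(0.28/0.06) = 0.43132
  0.35·ln(0.35/0.83) = -0.30222
  0.10·ln(0.10/0.02) = 0.16094
D(P‖Q) = 0.5867 nats.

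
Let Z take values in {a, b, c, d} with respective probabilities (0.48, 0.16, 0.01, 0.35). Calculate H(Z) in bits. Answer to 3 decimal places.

H(Z) = −Σ p·log₂ p.
  −(0.48)·log₂(0.48) = 0.5083
  −(0.16)·log₂(0.16) = 0.4230
  −(0.01)·log₂(0.01) = 0.0664
  −(0.35)·log₂(0.35) = 0.5301
Sum: 0.5083 + 0.4230 + 0.0664 + 0.5301 = 1.528 bits.

1.528 bits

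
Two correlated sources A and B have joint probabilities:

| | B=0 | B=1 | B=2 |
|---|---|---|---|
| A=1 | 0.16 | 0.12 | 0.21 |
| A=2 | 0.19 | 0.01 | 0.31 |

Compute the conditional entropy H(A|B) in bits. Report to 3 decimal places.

Marginals: p(A) = (0.4900, 0.5100), p(B) = (0.3500, 0.1300, 0.5200).
H(A|B) = Σ p(B) · H(A|B=·).
  B=0: p=0.3500, H(A|B=0) = 0.9947
  B=1: p=0.1300, H(A|B=1) = 0.3912
  B=2: p=0.5200, H(A|B=2) = 0.9732
Weighted sum = 0.905 bits.

0.905 bits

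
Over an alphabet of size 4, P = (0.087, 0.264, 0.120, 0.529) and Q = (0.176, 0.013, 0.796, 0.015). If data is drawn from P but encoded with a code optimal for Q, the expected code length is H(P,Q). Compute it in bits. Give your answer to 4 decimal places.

5.1168 bits

H(P,Q) = −Σ p·log₂ q.
  −0.087·log₂(0.176) = 0.21805
  −0.264·log₂(0.013) = 1.65405
  −0.120·log₂(0.796) = 0.03950
  −0.529·log₂(0.015) = 3.20515
H(P,Q) = 5.1168 bits.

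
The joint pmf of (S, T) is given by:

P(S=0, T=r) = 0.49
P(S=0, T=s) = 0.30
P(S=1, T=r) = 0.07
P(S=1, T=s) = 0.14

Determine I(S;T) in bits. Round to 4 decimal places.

0.0400 bits

Marginals: p(S) = (0.7900, 0.2100), p(T) = (0.5600, 0.4400).
I(S;T) = Σ p(x,y)·log₂[p(x,y)/(p(x)p(y))].
  (0,r): 0.49·log₂(1.1076) = 0.07224
  (0,s): 0.30·log₂(0.8631) = -0.06374
  (1,r): 0.07·log₂(0.5952) = -0.05239
  (1,s): 0.14·log₂(1.5152) = 0.08392
Sum = 0.0400 bits.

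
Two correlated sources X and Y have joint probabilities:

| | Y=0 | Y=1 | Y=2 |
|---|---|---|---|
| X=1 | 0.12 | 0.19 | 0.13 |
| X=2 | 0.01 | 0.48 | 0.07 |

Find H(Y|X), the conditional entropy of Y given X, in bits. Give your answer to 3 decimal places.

1.059 bits

Marginals: p(X) = (0.4400, 0.5600), p(Y) = (0.1300, 0.6700, 0.2000).
H(Y|X) = Σ p(X) · H(Y|X=·).
  X=1: p=0.4400, H(Y|X=1) = 1.5541
  X=2: p=0.5600, H(Y|X=2) = 0.6693
Weighted sum = 1.059 bits.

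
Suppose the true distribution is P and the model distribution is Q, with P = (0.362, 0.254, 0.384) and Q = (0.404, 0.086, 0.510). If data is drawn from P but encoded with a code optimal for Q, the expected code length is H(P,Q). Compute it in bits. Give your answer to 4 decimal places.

1.7454 bits

H(P,Q) = −Σ p·log₂ q.
  −0.362·log₂(0.404) = 0.47334
  −0.254·log₂(0.086) = 0.89904
  −0.384·log₂(0.510) = 0.37303
H(P,Q) = 1.7454 bits.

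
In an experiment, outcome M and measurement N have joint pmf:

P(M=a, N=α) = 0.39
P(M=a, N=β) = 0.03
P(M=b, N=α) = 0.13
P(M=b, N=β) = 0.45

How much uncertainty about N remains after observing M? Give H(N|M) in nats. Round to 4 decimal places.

Chain rule: H(N|M) = H(M,N) − H(M).
Marginals: p(M) = (0.4200, 0.5800), p(N) = (0.5200, 0.4800).
H(M,N) = 1.0970 nats; H(M) = 0.6803 nats.
H(N|M) = 1.0970 − 0.6803 = 0.4167 nats.

0.4167 nats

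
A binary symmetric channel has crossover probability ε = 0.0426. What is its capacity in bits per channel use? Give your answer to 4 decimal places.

0.7459 bits

Binary symmetric channel: C = 1 − h₂(ε) where h₂ is the binary entropy function.
h₂(0.0426) = −0.0426·log₂0.0426 − 0.9574·log₂0.9574 = 0.2541.
C = 1 − 0.2541 = 0.7459 bits per channel use.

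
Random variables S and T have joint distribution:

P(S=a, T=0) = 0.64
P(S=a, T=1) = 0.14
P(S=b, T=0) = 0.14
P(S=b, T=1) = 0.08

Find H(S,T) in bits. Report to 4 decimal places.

1.4978 bits

H(S,T) = −Σ p(x,y)·log₂ p(x,y) over all 4 cells.
  cell (a,0): −0.64·log₂0.64 = 0.41207
  cell (a,1): −0.14·log₂0.14 = 0.39711
  cell (b,0): −0.14·log₂0.14 = 0.39711
  cell (b,1): −0.08·log₂0.08 = 0.29151
Sum = 1.4978 bits.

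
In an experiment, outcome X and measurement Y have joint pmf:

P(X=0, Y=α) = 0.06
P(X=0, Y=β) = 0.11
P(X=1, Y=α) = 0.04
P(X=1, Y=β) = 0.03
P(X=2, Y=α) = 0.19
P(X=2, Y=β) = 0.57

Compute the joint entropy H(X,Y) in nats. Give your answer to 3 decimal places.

H(X,Y) = −Σ p(x,y)·ln p(x,y) over all 6 cells.
  cell (0,α): −0.06·ln0.06 = 0.1688
  cell (0,β): −0.11·ln0.11 = 0.2428
  cell (1,α): −0.04·ln0.04 = 0.1288
  cell (1,β): −0.03·ln0.03 = 0.1052
  cell (2,α): −0.19·ln0.19 = 0.3155
  cell (2,β): −0.57·ln0.57 = 0.3204
Sum = 1.282 nats.

1.282 nats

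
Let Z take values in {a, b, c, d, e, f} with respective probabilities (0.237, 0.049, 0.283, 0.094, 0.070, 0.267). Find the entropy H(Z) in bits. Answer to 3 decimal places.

2.319 bits

H(Z) = −Σ p·log₂ p.
  −(0.237)·log₂(0.237) = 0.4923
  −(0.049)·log₂(0.049) = 0.2132
  −(0.283)·log₂(0.283) = 0.5154
  −(0.094)·log₂(0.094) = 0.3207
  −(0.070)·log₂(0.070) = 0.2686
  −(0.267)·log₂(0.267) = 0.5087
Sum: 0.4923 + 0.2132 + 0.5154 + 0.3207 + 0.2686 + 0.5087 = 2.319 bits.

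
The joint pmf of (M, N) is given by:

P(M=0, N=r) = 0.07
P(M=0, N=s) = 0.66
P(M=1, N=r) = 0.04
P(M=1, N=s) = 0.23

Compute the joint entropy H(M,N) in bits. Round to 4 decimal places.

1.3376 bits

H(M,N) = −Σ p(x,y)·log₂ p(x,y) over all 4 cells.
  cell (0,r): −0.07·log₂0.07 = 0.26856
  cell (0,s): −0.66·log₂0.66 = 0.39564
  cell (1,r): −0.04·log₂0.04 = 0.18575
  cell (1,s): −0.23·log₂0.23 = 0.48767
Sum = 1.3376 bits.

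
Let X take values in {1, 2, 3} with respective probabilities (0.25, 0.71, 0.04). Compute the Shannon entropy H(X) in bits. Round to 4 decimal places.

H(X) = −Σ p·log₂ p.
  −(0.25)·log₂(0.25) = 0.50000
  −(0.71)·log₂(0.71) = 0.35082
  −(0.04)·log₂(0.04) = 0.18575
Sum: 0.50000 + 0.35082 + 0.18575 = 1.0366 bits.

1.0366 bits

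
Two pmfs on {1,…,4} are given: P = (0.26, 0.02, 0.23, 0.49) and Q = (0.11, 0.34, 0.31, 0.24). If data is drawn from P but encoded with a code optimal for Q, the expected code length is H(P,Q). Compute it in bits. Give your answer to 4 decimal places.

H(P,Q) = −Σ p·log₂ q.
  −0.26·log₂(0.11) = 0.82795
  −0.02·log₂(0.34) = 0.03113
  −0.23·log₂(0.31) = 0.38862
  −0.49·log₂(0.24) = 1.00886
H(P,Q) = 2.2566 bits.

2.2566 bits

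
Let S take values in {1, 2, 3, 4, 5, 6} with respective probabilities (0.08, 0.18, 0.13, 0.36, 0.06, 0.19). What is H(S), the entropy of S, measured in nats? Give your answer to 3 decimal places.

H(S) = −Σ p·ln p.
  −(0.08)·ln(0.08) = 0.2021
  −(0.18)·ln(0.18) = 0.3087
  −(0.13)·ln(0.13) = 0.2652
  −(0.36)·ln(0.36) = 0.3678
  −(0.06)·ln(0.06) = 0.1688
  −(0.19)·ln(0.19) = 0.3155
Sum: 0.2021 + 0.3087 + 0.2652 + 0.3678 + 0.1688 + 0.3155 = 1.628 nats.

1.628 nats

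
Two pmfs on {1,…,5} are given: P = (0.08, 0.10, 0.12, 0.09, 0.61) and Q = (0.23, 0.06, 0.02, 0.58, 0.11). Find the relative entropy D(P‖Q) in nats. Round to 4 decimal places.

D(P‖Q) = Σ p·ln(p/q).
  0.08·ln(0.08/0.23) = -0.08448
  0.10·ln(0.10/0.06) = 0.05108
  0.12·ln(0.12/0.02) = 0.21501
  0.09·ln(0.09/0.58) = -0.16769
  0.61·ln(0.61/0.11) = 1.04492
D(P‖Q) = 1.0588 nats.

1.0588 nats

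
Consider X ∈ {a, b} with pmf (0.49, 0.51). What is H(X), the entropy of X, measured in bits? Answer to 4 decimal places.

0.9997 bits

H(X) = −Σ p·log₂ p.
  −(0.49)·log₂(0.49) = 0.50428
  −(0.51)·log₂(0.51) = 0.49543
Sum: 0.50428 + 0.49543 = 0.9997 bits.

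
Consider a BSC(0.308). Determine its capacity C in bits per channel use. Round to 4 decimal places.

0.1091 bits

Binary symmetric channel: C = 1 − h₂(ε) where h₂ is the binary entropy function.
h₂(0.308) = −0.308·log₂0.308 − 0.692·log₂0.692 = 0.8909.
C = 1 − 0.8909 = 0.1091 bits per channel use.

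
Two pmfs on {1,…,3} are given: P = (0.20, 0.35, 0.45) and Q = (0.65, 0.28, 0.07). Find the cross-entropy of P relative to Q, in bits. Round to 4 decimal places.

H(P,Q) = −Σ p·log₂ q.
  −0.20·log₂(0.65) = 0.12430
  −0.35·log₂(0.28) = 0.64278
  −0.45·log₂(0.07) = 1.72643
H(P,Q) = 2.4935 bits.

2.4935 bits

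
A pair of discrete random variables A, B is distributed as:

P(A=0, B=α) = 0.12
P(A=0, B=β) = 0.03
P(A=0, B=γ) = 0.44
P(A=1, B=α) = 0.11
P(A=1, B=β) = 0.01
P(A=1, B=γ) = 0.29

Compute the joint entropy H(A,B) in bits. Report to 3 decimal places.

1.975 bits

H(A,B) = −Σ p(x,y)·log₂ p(x,y) over all 6 cells.
  cell (0,α): −0.12·log₂0.12 = 0.3671
  cell (0,β): −0.03·log₂0.03 = 0.1518
  cell (0,γ): −0.44·log₂0.44 = 0.5211
  cell (1,α): −0.11·log₂0.11 = 0.3503
  cell (1,β): −0.01·log₂0.01 = 0.0664
  cell (1,γ): −0.29·log₂0.29 = 0.5179
Sum = 1.975 bits.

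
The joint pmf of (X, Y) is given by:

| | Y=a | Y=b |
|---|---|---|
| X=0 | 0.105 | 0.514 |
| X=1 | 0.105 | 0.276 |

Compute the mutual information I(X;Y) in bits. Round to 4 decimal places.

0.0113 bits

Marginals: p(X) = (0.6190, 0.3810), p(Y) = (0.2100, 0.7900).
I(X;Y) = H(X) + H(Y) − H(X,Y).
H(X) = 0.9587, H(Y) = 0.7415, H(X,Y) = 1.6889.
I(X;Y) = 0.9587 + 0.7415 − 1.6889 = 0.0113 bits.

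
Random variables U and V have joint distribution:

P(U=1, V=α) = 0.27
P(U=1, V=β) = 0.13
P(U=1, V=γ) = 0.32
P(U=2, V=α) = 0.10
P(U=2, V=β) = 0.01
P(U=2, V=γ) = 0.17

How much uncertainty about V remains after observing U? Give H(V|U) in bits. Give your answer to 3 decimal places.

1.396 bits

Marginals: p(U) = (0.7200, 0.2800), p(V) = (0.3700, 0.1400, 0.4900).
H(V|U) = Σ p(U) · H(V|U=·).
  U=1: p=0.7200, H(V|U=1) = 1.4965
  U=2: p=0.2800, H(V|U=2) = 1.1393
Weighted sum = 1.396 bits.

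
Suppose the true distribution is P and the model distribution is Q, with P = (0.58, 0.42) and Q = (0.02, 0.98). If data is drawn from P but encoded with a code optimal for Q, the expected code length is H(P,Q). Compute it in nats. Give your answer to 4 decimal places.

2.2775 nats

H(P,Q) = −Σ p·ln q.
  −0.58·ln(0.02) = 2.26897
  −0.42·ln(0.98) = 0.00849
H(P,Q) = 2.2775 nats.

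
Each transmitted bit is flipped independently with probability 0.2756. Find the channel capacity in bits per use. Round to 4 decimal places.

Binary symmetric channel: C = 1 − h₂(ε) where h₂ is the binary entropy function.
h₂(0.2756) = −0.2756·log₂0.2756 − 0.7244·log₂0.7244 = 0.8494.
C = 1 − 0.8494 = 0.1506 bits per channel use.

0.1506 bits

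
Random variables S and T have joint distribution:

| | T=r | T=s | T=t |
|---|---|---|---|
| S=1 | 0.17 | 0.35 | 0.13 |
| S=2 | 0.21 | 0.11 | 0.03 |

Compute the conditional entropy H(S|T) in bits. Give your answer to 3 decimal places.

0.853 bits

Marginals: p(S) = (0.6500, 0.3500), p(T) = (0.3800, 0.4600, 0.1600).
H(S|T) = Σ p(T) · H(S|T=·).
  T=r: p=0.3800, H(S|T=r) = 0.9920
  T=s: p=0.4600, H(S|T=s) = 0.7936
  T=t: p=0.1600, H(S|T=t) = 0.6962
Weighted sum = 0.853 bits.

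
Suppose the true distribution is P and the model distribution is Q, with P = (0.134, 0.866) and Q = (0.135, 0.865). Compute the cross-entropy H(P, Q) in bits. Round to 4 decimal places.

0.5683 bits

H(P,Q) = −Σ p·log₂ q.
  −0.134·log₂(0.135) = 0.38712
  −0.866·log₂(0.865) = 0.18119
H(P,Q) = 0.5683 bits.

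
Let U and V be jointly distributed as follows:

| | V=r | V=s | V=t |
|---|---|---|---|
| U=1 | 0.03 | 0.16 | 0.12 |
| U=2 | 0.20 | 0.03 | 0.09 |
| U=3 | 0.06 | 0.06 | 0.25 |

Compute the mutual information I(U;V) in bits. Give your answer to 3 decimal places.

0.256 bits

Marginals: p(U) = (0.3100, 0.3200, 0.3700), p(V) = (0.2900, 0.2500, 0.4600).
I(U;V) = Σ p(x,y)·log₂[p(x,y)/(p(x)p(y))].
  (1,r): 0.03·log₂(0.3337) = -0.0475
  (1,s): 0.16·log₂(2.0645) = 0.1673
  (1,t): 0.12·log₂(0.8415) = -0.0299
  (2,r): 0.20·log₂(2.1552) = 0.2216
  (2,s): 0.03·log₂(0.3750) = -0.0425
  (2,t): 0.09·log₂(0.6114) = -0.0639
  (3,r): 0.06·log₂(0.5592) = -0.0503
  (3,s): 0.06·log₂(0.6486) = -0.0375
  (3,t): 0.25·log₂(1.4689) = 0.1387
Sum = 0.256 bits.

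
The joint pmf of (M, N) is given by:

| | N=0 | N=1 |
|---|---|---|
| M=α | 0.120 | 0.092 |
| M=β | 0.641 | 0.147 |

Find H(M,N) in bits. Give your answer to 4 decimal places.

1.5016 bits

H(M,N) = −Σ p(x,y)·log₂ p(x,y) over all 4 cells.
  cell (α,0): −0.120·log₂0.120 = 0.36707
  cell (α,1): −0.092·log₂0.092 = 0.31668
  cell (β,0): −0.641·log₂0.641 = 0.41127
  cell (β,1): −0.147·log₂0.147 = 0.40662
Sum = 1.5016 bits.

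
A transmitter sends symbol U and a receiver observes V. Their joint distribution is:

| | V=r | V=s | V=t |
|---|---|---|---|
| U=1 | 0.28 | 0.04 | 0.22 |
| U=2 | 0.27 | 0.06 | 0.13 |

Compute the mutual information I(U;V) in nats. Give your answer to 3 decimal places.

0.011 nats

Marginals: p(U) = (0.5400, 0.4600), p(V) = (0.5500, 0.1000, 0.3500).
I(U;V) = H(U) + H(V) − H(U,V).
H(U) = 0.6899, H(V) = 0.9265, H(U,V) = 1.6058.
I(U;V) = 0.6899 + 0.9265 − 1.6058 = 0.011 nats.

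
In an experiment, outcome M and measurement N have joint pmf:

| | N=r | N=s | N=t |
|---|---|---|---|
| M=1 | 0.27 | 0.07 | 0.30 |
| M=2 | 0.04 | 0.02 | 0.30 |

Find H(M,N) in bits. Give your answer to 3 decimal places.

H(M,N) = −Σ p(x,y)·log₂ p(x,y) over all 6 cells.
  cell (1,r): −0.27·log₂0.27 = 0.5100
  cell (1,s): −0.07·log₂0.07 = 0.2686
  cell (1,t): −0.30·log₂0.30 = 0.5211
  cell (2,r): −0.04·log₂0.04 = 0.1858
  cell (2,s): −0.02·log₂0.02 = 0.1129
  cell (2,t): −0.30·log₂0.30 = 0.5211
Sum = 2.119 bits.

2.119 bits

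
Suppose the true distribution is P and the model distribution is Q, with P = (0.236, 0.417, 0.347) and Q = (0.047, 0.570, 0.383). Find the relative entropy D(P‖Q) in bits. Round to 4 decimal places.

0.3120 bits

D(P‖Q) = Σ p·log₂(p/q).
  0.236·log₂(0.236/0.047) = 0.54942
  0.417·log₂(0.417/0.570) = -0.18803
  0.347·log₂(0.347/0.383) = -0.04942
D(P‖Q) = 0.3120 bits.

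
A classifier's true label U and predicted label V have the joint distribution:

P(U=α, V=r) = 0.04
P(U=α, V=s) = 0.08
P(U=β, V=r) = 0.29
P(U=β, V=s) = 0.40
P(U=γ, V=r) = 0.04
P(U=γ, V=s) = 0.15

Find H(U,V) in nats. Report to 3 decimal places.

H(U,V) = −Σ p(x,y)·ln p(x,y) over all 6 cells.
  cell (α,r): −0.04·ln0.04 = 0.1288
  cell (α,s): −0.08·ln0.08 = 0.2021
  cell (β,r): −0.29·ln0.29 = 0.3590
  cell (β,s): −0.40·ln0.40 = 0.3665
  cell (γ,r): −0.04·ln0.04 = 0.1288
  cell (γ,s): −0.15·ln0.15 = 0.2846
Sum = 1.470 nats.

1.470 nats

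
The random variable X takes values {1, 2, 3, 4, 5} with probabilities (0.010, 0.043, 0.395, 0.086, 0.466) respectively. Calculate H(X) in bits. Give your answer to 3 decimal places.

H(X) = −Σ p·log₂ p.
  −(0.010)·log₂(0.010) = 0.0664
  −(0.043)·log₂(0.043) = 0.1952
  −(0.395)·log₂(0.395) = 0.5293
  −(0.086)·log₂(0.086) = 0.3044
  −(0.466)·log₂(0.466) = 0.5133
Sum: 0.0664 + 0.1952 + 0.5293 + 0.3044 + 0.5133 = 1.609 bits.

1.609 bits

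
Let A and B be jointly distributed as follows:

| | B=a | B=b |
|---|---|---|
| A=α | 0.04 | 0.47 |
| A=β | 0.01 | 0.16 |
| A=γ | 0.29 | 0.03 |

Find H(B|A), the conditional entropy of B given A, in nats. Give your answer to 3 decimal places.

Chain rule: H(B|A) = H(A,B) − H(A).
Marginals: p(A) = (0.5100, 0.1700, 0.3200), p(B) = (0.3400, 0.6600).
H(A,B) = 1.2871 nats; H(A) = 1.0093 nats.
H(B|A) = 1.2871 − 1.0093 = 0.278 nats.

0.278 nats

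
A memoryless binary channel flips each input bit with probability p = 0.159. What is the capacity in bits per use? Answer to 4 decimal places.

0.3681 bits

Binary symmetric channel: C = 1 − h₂(ε) where h₂ is the binary entropy function.
h₂(0.159) = −0.159·log₂0.159 − 0.841·log₂0.841 = 0.6319.
C = 1 − 0.6319 = 0.3681 bits per channel use.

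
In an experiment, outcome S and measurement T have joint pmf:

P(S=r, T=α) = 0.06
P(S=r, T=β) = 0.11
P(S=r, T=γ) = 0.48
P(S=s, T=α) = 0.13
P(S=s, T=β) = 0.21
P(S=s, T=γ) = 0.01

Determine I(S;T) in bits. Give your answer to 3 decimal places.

Marginals: p(S) = (0.6500, 0.3500), p(T) = (0.1900, 0.3200, 0.4900).
I(S;T) = H(S) + H(T) − H(S,T).
H(S) = 0.9341, H(T) = 1.4855, H(S,T) = 2.0240.
I(S;T) = 0.9341 + 1.4855 − 2.0240 = 0.396 bits.

0.396 bits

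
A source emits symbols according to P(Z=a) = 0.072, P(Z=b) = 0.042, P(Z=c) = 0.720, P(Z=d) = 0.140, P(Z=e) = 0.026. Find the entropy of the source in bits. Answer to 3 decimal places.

1.341 bits

H(Z) = −Σ p·log₂ p.
  −(0.072)·log₂(0.072) = 0.2733
  −(0.042)·log₂(0.042) = 0.1921
  −(0.720)·log₂(0.720) = 0.3412
  −(0.140)·log₂(0.140) = 0.3971
  −(0.026)·log₂(0.026) = 0.1369
Sum: 0.2733 + 0.1921 + 0.3412 + 0.3971 + 0.1369 = 1.341 bits.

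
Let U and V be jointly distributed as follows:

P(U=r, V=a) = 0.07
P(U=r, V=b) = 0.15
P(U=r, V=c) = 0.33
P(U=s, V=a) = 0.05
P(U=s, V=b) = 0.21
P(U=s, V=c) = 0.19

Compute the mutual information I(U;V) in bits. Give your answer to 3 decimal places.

0.030 bits

Marginals: p(U) = (0.5500, 0.4500), p(V) = (0.1200, 0.3600, 0.5200).
I(U;V) = H(U) + H(V) − H(U,V).
H(U) = 0.9928, H(V) = 1.3883, H(U,V) = 2.3511.
I(U;V) = 0.9928 + 1.3883 − 2.3511 = 0.030 bits.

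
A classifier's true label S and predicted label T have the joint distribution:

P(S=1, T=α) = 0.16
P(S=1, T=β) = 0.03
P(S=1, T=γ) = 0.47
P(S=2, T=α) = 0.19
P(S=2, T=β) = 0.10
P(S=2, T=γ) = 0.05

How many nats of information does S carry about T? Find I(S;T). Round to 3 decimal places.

0.165 nats

Marginals: p(S) = (0.6600, 0.3400), p(T) = (0.3500, 0.1300, 0.5200).
I(S;T) = Σ p(x,y)·ln[p(x,y)/(p(x)p(y))].
  (1,α): 0.16·ln(0.6926) = -0.0588
  (1,β): 0.03·ln(0.3497) = -0.0315
  (1,γ): 0.47·ln(1.3695) = 0.1478
  (2,α): 0.19·ln(1.5966) = 0.0889
  (2,β): 0.10·ln(2.2624) = 0.0816
  (2,γ): 0.05·ln(0.2828) = -0.0631
Sum = 0.165 nats.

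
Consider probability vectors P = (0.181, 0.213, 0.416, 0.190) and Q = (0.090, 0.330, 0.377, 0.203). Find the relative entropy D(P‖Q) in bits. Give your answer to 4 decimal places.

0.0889 bits

D(P‖Q) = Σ p·log₂(p/q).
  0.181·log₂(0.181/0.090) = 0.18245
  0.213·log₂(0.213/0.330) = -0.13453
  0.416·log₂(0.416/0.377) = 0.05908
  0.190·log₂(0.190/0.203) = -0.01814
D(P‖Q) = 0.0889 bits.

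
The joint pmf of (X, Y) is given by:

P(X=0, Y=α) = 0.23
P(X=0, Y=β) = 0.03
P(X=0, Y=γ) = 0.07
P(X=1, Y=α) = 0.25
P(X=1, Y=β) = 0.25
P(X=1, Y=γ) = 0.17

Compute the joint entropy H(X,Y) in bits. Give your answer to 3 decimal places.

H(X,Y) = −Σ p(x,y)·log₂ p(x,y) over all 6 cells.
  cell (0,α): −0.23·log₂0.23 = 0.4877
  cell (0,β): −0.03·log₂0.03 = 0.1518
  cell (0,γ): −0.07·log₂0.07 = 0.2686
  cell (1,α): −0.25·log₂0.25 = 0.5000
  cell (1,β): −0.25·log₂0.25 = 0.5000
  cell (1,γ): −0.17·log₂0.17 = 0.4346
Sum = 2.343 bits.

2.343 bits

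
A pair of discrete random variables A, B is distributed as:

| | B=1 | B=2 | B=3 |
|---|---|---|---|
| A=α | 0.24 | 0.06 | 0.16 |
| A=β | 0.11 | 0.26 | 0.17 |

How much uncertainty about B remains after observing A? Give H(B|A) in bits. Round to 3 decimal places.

Marginals: p(A) = (0.4600, 0.5400), p(B) = (0.3500, 0.3200, 0.3300).
H(B|A) = Σ p(A) · H(B|A=·).
  A=α: p=0.4600, H(B|A=α) = 1.4029
  A=β: p=0.5400, H(B|A=β) = 1.5002
Weighted sum = 1.455 bits.

1.455 bits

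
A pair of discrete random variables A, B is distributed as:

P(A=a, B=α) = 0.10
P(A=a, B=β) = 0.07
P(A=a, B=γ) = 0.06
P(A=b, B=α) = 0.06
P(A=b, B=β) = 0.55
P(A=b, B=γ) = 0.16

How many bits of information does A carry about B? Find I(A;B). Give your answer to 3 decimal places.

Marginals: p(A) = (0.2300, 0.7700), p(B) = (0.1600, 0.6200, 0.2200).
I(A;B) = H(A) + H(B) − H(A,B).
H(A) = 0.7780, H(B) = 1.3312, H(A,B) = 1.9852.
I(A;B) = 0.7780 + 1.3312 − 1.9852 = 0.124 bits.

0.124 bits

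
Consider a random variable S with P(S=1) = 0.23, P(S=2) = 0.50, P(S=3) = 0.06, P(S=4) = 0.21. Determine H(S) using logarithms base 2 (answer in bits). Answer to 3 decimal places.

H(S) = −Σ p·log₂ p.
  −(0.23)·log₂(0.23) = 0.4877
  −(0.50)·log₂(0.50) = 0.5000
  −(0.06)·log₂(0.06) = 0.2435
  −(0.21)·log₂(0.21) = 0.4728
Sum: 0.4877 + 0.5000 + 0.2435 + 0.4728 = 1.704 bits.

1.704 bits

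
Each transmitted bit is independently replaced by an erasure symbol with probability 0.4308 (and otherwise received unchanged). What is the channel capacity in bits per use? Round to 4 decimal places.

0.5692 bits

Binary erasure channel: capacity C = 1 − ε.
C = 1 − 0.4308 = 0.5692 bits per channel use.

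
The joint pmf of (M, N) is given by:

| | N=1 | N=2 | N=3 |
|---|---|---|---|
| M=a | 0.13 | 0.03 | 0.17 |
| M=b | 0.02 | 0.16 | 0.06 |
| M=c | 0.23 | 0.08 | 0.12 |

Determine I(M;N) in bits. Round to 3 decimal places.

0.221 bits

Marginals: p(M) = (0.3300, 0.2400, 0.4300), p(N) = (0.3800, 0.2700, 0.3500).
I(M;N) = H(M) + H(N) − H(M,N).
H(M) = 1.5455, H(N) = 1.5706, H(M,N) = 2.8947.
I(M;N) = 1.5455 + 1.5706 − 2.8947 = 0.221 bits.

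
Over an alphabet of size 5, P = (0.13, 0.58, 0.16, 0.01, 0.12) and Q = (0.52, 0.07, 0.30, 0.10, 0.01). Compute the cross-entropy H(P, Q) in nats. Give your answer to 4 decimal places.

H(P,Q) = −Σ p·ln q.
  −0.13·ln(0.52) = 0.08501
  −0.58·ln(0.07) = 1.54237
  −0.16·ln(0.30) = 0.19264
  −0.01·ln(0.10) = 0.02303
  −0.12·ln(0.01) = 0.55262
H(P,Q) = 2.3957 nats.

2.3957 nats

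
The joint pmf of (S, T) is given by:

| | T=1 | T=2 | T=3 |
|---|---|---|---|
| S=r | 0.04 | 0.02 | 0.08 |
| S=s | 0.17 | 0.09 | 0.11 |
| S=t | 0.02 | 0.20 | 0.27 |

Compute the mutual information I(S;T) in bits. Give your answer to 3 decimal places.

Marginals: p(S) = (0.1400, 0.3700, 0.4900), p(T) = (0.2300, 0.3100, 0.4600).
I(S;T) = H(S) + H(T) − H(S,T).
H(S) = 1.4321, H(T) = 1.5268, H(S,T) = 2.7750.
I(S;T) = 1.4321 + 1.5268 − 2.7750 = 0.184 bits.

0.184 bits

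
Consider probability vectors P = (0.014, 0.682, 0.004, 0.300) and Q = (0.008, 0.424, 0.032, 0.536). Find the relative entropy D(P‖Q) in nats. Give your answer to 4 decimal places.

0.1496 nats

D(P‖Q) = Σ p·ln(p/q).
  0.014·ln(0.014/0.008) = 0.00783
  0.682·ln(0.682/0.424) = 0.32415
  0.004·ln(0.004/0.032) = -0.00832
  0.300·ln(0.300/0.536) = -0.17411
D(P‖Q) = 0.1496 nats.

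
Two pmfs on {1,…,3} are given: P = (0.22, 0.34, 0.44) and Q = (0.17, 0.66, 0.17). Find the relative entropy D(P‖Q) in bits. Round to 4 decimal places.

0.3601 bits

D(P‖Q) = Σ p·log₂(p/q).
  0.22·log₂(0.22/0.17) = 0.08183
  0.34·log₂(0.34/0.66) = -0.32536
  0.44·log₂(0.44/0.17) = 0.60367
D(P‖Q) = 0.3601 bits.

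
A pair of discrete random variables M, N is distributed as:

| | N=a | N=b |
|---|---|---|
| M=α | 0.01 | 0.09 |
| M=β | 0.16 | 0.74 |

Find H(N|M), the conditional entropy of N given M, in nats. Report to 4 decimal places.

Chain rule: H(N|M) = H(M,N) − H(M).
Marginals: p(M) = (0.1000, 0.9000), p(N) = (0.1700, 0.8300).
H(M,N) = 0.7788 nats; H(M) = 0.3251 nats.
H(N|M) = 0.7788 − 0.3251 = 0.4537 nats.

0.4537 nats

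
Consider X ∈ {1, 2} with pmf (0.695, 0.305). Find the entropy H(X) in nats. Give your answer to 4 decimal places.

H(X) = −Σ p·ln p.
  −(0.695)·ln(0.695) = 0.25287
  −(0.305)·ln(0.305) = 0.36217
Sum: 0.25287 + 0.36217 = 0.6150 nats.

0.6150 nats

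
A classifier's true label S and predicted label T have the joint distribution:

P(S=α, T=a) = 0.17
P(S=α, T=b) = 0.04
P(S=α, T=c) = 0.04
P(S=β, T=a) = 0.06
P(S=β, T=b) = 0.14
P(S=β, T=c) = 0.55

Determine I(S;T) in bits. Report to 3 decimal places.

0.272 bits

Marginals: p(S) = (0.2500, 0.7500), p(T) = (0.2300, 0.1800, 0.5900).
I(S;T) = H(S) + H(T) − H(S,T).
H(S) = 0.8113, H(T) = 1.3821, H(S,T) = 1.9211.
I(S;T) = 0.8113 + 1.3821 − 1.9211 = 0.272 bits.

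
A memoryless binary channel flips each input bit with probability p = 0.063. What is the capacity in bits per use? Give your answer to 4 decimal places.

0.6608 bits

Binary symmetric channel: C = 1 − h₂(ε) where h₂ is the binary entropy function.
h₂(0.063) = −0.063·log₂0.063 − 0.937·log₂0.937 = 0.3392.
C = 1 − 0.3392 = 0.6608 bits per channel use.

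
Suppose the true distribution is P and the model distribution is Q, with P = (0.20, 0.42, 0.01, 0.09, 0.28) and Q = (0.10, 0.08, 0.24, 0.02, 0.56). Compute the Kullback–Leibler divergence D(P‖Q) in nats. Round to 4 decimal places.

0.7446 nats

D(P‖Q) = Σ p·ln(p/q).
  0.20·ln(0.20/0.10) = 0.13863
  0.42·ln(0.42/0.08) = 0.69646
  0.01·ln(0.01/0.24) = -0.03178
  0.09·ln(0.09/0.02) = 0.13537
  0.28·ln(0.28/0.56) = -0.19408
D(P‖Q) = 0.7446 nats.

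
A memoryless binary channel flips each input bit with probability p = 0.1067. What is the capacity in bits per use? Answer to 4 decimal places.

0.5101 bits

Binary symmetric channel: C = 1 − h₂(ε) where h₂ is the binary entropy function.
h₂(0.1067) = −0.1067·log₂0.1067 − 0.8933·log₂0.8933 = 0.4899.
C = 1 − 0.4899 = 0.5101 bits per channel use.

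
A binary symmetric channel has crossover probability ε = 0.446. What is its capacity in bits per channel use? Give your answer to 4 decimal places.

0.0084 bits

Binary symmetric channel: C = 1 − h₂(ε) where h₂ is the binary entropy function.
h₂(0.446) = −0.446·log₂0.446 − 0.554·log₂0.554 = 0.9916.
C = 1 − 0.9916 = 0.0084 bits per channel use.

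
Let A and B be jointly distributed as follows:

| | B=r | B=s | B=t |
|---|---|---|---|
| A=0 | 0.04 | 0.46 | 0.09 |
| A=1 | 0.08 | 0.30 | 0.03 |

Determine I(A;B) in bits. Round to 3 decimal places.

0.033 bits

Marginals: p(A) = (0.5900, 0.4100), p(B) = (0.1200, 0.7600, 0.1200).
I(A;B) = H(A) + H(B) − H(A,B).
H(A) = 0.9765, H(B) = 1.0350, H(A,B) = 1.9781.
I(A;B) = 0.9765 + 1.0350 − 1.9781 = 0.033 bits.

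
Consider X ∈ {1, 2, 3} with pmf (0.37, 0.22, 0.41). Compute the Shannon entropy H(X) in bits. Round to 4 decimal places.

H(X) = −Σ p·log₂ p.
  −(0.37)·log₂(0.37) = 0.53073
  −(0.22)·log₂(0.22) = 0.48057
  −(0.41)·log₂(0.41) = 0.52738
Sum: 0.53073 + 0.48057 + 0.52738 = 1.5387 bits.

1.5387 bits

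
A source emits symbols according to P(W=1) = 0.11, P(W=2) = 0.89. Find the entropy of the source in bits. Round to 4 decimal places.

H(W) = −Σ p·log₂ p.
  −(0.11)·log₂(0.11) = 0.35029
  −(0.89)·log₂(0.89) = 0.14963
Sum: 0.35029 + 0.14963 = 0.4999 bits.

0.4999 bits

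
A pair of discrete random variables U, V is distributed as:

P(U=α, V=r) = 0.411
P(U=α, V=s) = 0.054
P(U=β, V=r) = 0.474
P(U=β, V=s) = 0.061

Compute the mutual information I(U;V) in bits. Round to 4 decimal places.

Marginals: p(U) = (0.4650, 0.5350), p(V) = (0.8850, 0.1150).
I(U;V) = Σ p(x,y)·log₂[p(x,y)/(p(x)p(y))].
  (α,r): 0.411·log₂(0.9987) = -0.00076
  (α,s): 0.054·log₂(1.0098) = 0.00076
  (β,r): 0.474·log₂(1.0011) = 0.00076
  (β,s): 0.061·log₂(0.9915) = -0.00075
Sum = 0.0000 bits.

0.0000 bits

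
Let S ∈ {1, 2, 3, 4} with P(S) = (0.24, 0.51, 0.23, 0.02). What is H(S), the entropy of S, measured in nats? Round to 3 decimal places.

H(S) = −Σ p·ln p.
  −(0.24)·ln(0.24) = 0.3425
  −(0.51)·ln(0.51) = 0.3434
  −(0.23)·ln(0.23) = 0.3380
  −(0.02)·ln(0.02) = 0.0782
Sum: 0.3425 + 0.3434 + 0.3380 + 0.0782 = 1.102 nats.

1.102 nats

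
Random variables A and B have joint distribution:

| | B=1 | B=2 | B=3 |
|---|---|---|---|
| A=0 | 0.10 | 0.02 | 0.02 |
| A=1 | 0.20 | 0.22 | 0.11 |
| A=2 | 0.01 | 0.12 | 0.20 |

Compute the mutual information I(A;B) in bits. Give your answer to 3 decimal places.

Marginals: p(A) = (0.1400, 0.5300, 0.3300), p(B) = (0.3100, 0.3600, 0.3300).
I(A;B) = H(A) + H(B) − H(A,B).
H(A) = 1.4104, H(B) = 1.5822, H(A,B) = 2.7511.
I(A;B) = 1.4104 + 1.5822 − 2.7511 = 0.242 bits.

0.242 bits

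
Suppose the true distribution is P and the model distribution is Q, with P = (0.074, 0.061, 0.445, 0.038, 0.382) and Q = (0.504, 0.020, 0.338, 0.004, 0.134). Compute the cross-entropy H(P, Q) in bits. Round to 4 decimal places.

H(P,Q) = −Σ p·log₂ q.
  −0.074·log₂(0.504) = 0.07315
  −0.061·log₂(0.020) = 0.34428
  −0.445·log₂(0.338) = 0.69638
  −0.038·log₂(0.004) = 0.30270
  −0.382·log₂(0.134) = 1.10768
H(P,Q) = 2.5242 bits.

2.5242 bits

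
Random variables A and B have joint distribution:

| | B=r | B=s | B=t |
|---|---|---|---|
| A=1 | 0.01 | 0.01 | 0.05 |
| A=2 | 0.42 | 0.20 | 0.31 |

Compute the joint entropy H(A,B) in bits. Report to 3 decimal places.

1.863 bits

H(A,B) = −Σ p(x,y)·log₂ p(x,y) over all 6 cells.
  cell (1,r): −0.01·log₂0.01 = 0.0664
  cell (1,s): −0.01·log₂0.01 = 0.0664
  cell (1,t): −0.05·log₂0.05 = 0.2161
  cell (2,r): −0.42·log₂0.42 = 0.5256
  cell (2,s): −0.20·log₂0.20 = 0.4644
  cell (2,t): −0.31·log₂0.31 = 0.5238
Sum = 1.863 bits.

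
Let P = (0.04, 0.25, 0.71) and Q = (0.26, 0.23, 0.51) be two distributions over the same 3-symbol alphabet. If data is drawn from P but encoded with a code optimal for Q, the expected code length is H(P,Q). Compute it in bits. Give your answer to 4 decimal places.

1.2975 bits

H(P,Q) = −Σ p·log₂ q.
  −0.04·log₂(0.26) = 0.07774
  −0.25·log₂(0.23) = 0.53007
  −0.71·log₂(0.51) = 0.68972
H(P,Q) = 1.2975 bits.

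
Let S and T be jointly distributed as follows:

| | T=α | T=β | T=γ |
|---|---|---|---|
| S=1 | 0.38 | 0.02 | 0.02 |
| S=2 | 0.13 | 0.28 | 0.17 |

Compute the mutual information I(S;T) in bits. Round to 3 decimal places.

Marginals: p(S) = (0.4200, 0.5800), p(T) = (0.5100, 0.3000, 0.1900).
I(S;T) = Σ p(x,y)·log₂[p(x,y)/(p(x)p(y))].
  (1,α): 0.38·log₂(1.7740) = 0.3143
  (1,β): 0.02·log₂(0.1587) = -0.0531
  (1,γ): 0.02·log₂(0.2506) = -0.0399
  (2,α): 0.13·log₂(0.4395) = -0.1542
  (2,β): 0.28·log₂(1.6092) = 0.1922
  (2,γ): 0.17·log₂(1.5426) = 0.1063
Sum = 0.366 bits.

0.366 bits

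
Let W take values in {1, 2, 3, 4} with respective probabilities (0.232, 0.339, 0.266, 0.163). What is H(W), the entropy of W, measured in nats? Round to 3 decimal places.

H(W) = −Σ p·ln p.
  −(0.232)·ln(0.232) = 0.3390
  −(0.339)·ln(0.339) = 0.3667
  −(0.266)·ln(0.266) = 0.3523
  −(0.163)·ln(0.163) = 0.2957
Sum: 0.3390 + 0.3667 + 0.3523 + 0.2957 = 1.354 nats.

1.354 nats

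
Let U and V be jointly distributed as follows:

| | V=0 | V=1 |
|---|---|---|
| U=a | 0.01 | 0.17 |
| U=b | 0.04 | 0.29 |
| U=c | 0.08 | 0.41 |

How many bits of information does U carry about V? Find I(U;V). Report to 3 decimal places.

Marginals: p(U) = (0.1800, 0.3300, 0.4900), p(V) = (0.1300, 0.8700).
I(U;V) = Σ p(x,y)·log₂[p(x,y)/(p(x)p(y))].
  (a,0): 0.01·log₂(0.4274) = -0.0123
  (a,1): 0.17·log₂(1.0856) = 0.0201
  (b,0): 0.04·log₂(0.9324) = -0.0040
  (b,1): 0.29·log₂(1.0101) = 0.0042
  (c,0): 0.08·log₂(1.2559) = 0.0263
  (c,1): 0.41·log₂(0.9618) = -0.0231
Sum = 0.011 bits.

0.011 bits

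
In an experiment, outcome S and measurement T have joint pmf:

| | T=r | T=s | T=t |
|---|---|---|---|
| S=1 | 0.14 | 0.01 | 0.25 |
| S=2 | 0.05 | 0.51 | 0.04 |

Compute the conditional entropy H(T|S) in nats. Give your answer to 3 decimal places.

Chain rule: H(T|S) = H(S,T) − H(S).
Marginals: p(S) = (0.4000, 0.6000), p(T) = (0.1900, 0.5200, 0.2900).
H(S,T) = 1.2898 nats; H(S) = 0.6730 nats.
H(T|S) = 1.2898 − 0.6730 = 0.617 nats.

0.617 nats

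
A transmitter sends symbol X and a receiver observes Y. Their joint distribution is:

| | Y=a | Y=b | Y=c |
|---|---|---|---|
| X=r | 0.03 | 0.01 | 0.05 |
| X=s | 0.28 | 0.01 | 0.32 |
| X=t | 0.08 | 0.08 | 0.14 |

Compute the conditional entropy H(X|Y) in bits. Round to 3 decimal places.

Marginals: p(X) = (0.0900, 0.6100, 0.3000), p(Y) = (0.3900, 0.1000, 0.5100).
H(X|Y) = Σ p(Y) · H(X|Y=·).
  Y=a: p=0.3900, H(X|Y=a) = 1.0967
  Y=b: p=0.1000, H(X|Y=b) = 0.9219
  Y=c: p=0.5100, H(X|Y=c) = 1.2624
Weighted sum = 1.164 bits.

1.164 bits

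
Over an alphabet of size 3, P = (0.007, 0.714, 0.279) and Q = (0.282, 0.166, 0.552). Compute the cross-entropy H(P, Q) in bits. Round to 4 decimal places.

2.1018 bits

H(P,Q) = −Σ p·log₂ q.
  −0.007·log₂(0.282) = 0.01278
  −0.714·log₂(0.166) = 1.84979
  −0.279·log₂(0.552) = 0.23918
H(P,Q) = 2.1018 bits.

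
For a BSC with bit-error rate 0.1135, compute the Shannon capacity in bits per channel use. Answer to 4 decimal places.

0.4896 bits

Binary symmetric channel: C = 1 − h₂(ε) where h₂ is the binary entropy function.
h₂(0.1135) = −0.1135·log₂0.1135 − 0.8865·log₂0.8865 = 0.5104.
C = 1 − 0.5104 = 0.4896 bits per channel use.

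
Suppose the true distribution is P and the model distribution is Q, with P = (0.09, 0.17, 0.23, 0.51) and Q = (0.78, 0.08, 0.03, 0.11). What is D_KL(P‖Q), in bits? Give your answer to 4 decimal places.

D(P‖Q) = Σ p·log₂(p/q).
  0.09·log₂(0.09/0.78) = -0.28039
  0.17·log₂(0.17/0.08) = 0.18487
  0.23·log₂(0.23/0.03) = 0.67588
  0.51·log₂(0.51/0.11) = 1.12863
D(P‖Q) = 1.7090 bits.

1.7090 bits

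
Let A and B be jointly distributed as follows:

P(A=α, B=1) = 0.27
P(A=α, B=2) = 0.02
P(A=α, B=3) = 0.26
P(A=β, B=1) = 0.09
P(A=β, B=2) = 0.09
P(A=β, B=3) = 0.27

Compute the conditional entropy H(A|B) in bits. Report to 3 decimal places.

Chain rule: H(A|B) = H(A,B) − H(B).
Marginals: p(A) = (0.5500, 0.4500), p(B) = (0.3600, 0.1100, 0.5300).
H(A,B) = 2.2635 bits; H(B) = 1.3663 bits.
H(A|B) = 2.2635 − 1.3663 = 0.897 bits.

0.897 bits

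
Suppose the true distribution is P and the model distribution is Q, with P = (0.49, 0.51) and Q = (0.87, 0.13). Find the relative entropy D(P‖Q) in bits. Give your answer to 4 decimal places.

D(P‖Q) = Σ p·log₂(p/q).
  0.49·log₂(0.49/0.87) = -0.40583
  0.51·log₂(0.51/0.13) = 1.00571
D(P‖Q) = 0.5999 bits.

0.5999 bits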